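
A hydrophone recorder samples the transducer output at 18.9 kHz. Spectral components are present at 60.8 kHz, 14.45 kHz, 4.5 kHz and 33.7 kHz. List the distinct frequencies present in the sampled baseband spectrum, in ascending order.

fs/2 = 9.45 kHz.
60.8 kHz mod fs = 4.1 kHz.
4.1 kHz ≤ fs/2 = 9.45 kHz, appears at 4.1 kHz.
14.45 kHz > fs/2 = 9.45 kHz, folds to fs − 14.45 kHz = 4.45 kHz.
4.5 kHz ≤ fs/2 = 9.45 kHz, passes unchanged.
33.7 kHz mod fs = 14.8 kHz.
14.8 kHz > fs/2 = 9.45 kHz, folds to fs − 14.8 kHz = 4.1 kHz.
Distinct values: {4.1 kHz, 4.45 kHz, 4.5 kHz}.

4.1 kHz, 4.45 kHz, 4.5 kHz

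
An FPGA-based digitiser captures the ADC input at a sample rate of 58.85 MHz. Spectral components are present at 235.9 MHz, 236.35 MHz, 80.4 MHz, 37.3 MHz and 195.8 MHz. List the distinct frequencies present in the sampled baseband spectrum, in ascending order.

0.5 MHz, 0.95 MHz, 19.25 MHz, 21.55 MHz

fs/2 = 29.425 MHz.
235.9 MHz mod fs = 0.5 MHz.
0.5 MHz ≤ fs/2 = 29.425 MHz, appears at 0.5 MHz.
236.35 MHz mod fs = 0.95 MHz.
0.95 MHz ≤ fs/2 = 29.425 MHz, appears at 0.95 MHz.
80.4 MHz mod fs = 21.55 MHz.
21.55 MHz ≤ fs/2 = 29.425 MHz, appears at 21.55 MHz.
37.3 MHz > fs/2 = 29.425 MHz, folds to fs − 37.3 MHz = 21.55 MHz.
195.8 MHz mod fs = 19.25 MHz.
19.25 MHz ≤ fs/2 = 29.425 MHz, appears at 19.25 MHz.
Distinct values: {0.5 MHz, 0.95 MHz, 19.25 MHz, 21.55 MHz}.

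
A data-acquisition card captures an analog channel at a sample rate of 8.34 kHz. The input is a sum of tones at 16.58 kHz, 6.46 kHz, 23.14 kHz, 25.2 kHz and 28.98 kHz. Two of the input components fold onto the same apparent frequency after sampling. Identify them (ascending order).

fs/2 = 4.17 kHz.
16.58 kHz mod fs = 8.24 kHz.
8.24 kHz > fs/2 = 4.17 kHz, folds to fs − 8.24 kHz = 0.1 kHz.
6.46 kHz > fs/2 = 4.17 kHz, folds to fs − 6.46 kHz = 1.88 kHz.
23.14 kHz mod fs = 6.46 kHz.
6.46 kHz > fs/2 = 4.17 kHz, folds to fs − 6.46 kHz = 1.88 kHz.
25.2 kHz mod fs = 0.18 kHz.
0.18 kHz ≤ fs/2 = 4.17 kHz, appears at 0.18 kHz.
28.98 kHz mod fs = 3.96 kHz.
3.96 kHz ≤ fs/2 = 4.17 kHz, appears at 3.96 kHz.
6.46 kHz and 23.14 kHz both map to 1.88 kHz.

6.46 kHz, 23.14 kHz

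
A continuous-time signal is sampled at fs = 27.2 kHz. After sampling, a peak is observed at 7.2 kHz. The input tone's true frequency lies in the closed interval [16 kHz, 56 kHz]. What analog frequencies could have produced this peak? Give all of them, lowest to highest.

Frequencies that alias to 7.2 kHz are k·fs ± 7.2 kHz for integer k ≥ 0.
k=0: 7.2 kHz.
k=1: 20 kHz, 34.4 kHz.
k=2: 47.2 kHz, 61.6 kHz.
k=3: 74.4 kHz, 88.8 kHz.
Within [16 kHz, 56 kHz]: 20 kHz, 34.4 kHz, 47.2 kHz.

20 kHz, 34.4 kHz, 47.2 kHz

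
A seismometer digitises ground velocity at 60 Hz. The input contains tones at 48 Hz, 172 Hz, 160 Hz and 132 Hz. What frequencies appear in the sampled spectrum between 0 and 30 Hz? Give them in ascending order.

fs/2 = 30 Hz.
48 Hz > fs/2 = 30 Hz, folds to fs − 48 Hz = 12 Hz.
172 Hz mod fs = 52 Hz.
52 Hz > fs/2 = 30 Hz, folds to fs − 52 Hz = 8 Hz.
160 Hz mod fs = 40 Hz.
40 Hz > fs/2 = 30 Hz, folds to fs − 40 Hz = 20 Hz.
132 Hz mod fs = 12 Hz.
12 Hz ≤ fs/2 = 30 Hz, appears at 12 Hz.
Distinct values: {8 Hz, 12 Hz, 20 Hz}.

8 Hz, 12 Hz, 20 Hz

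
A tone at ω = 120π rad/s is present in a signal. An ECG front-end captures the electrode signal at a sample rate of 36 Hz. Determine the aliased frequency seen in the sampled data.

12 Hz

ω = 120π rad/s → f = ω/(2π) = 60 Hz.
60 Hz mod fs = 24 Hz.
24 Hz > fs/2 = 18 Hz, folds to fs − 24 Hz = 12 Hz.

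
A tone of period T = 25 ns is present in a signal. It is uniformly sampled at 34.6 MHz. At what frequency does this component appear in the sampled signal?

T = 25 ns → f = 1/T = 40 MHz.
40 MHz mod fs = 5.4 MHz.
5.4 MHz ≤ fs/2 = 17.3 MHz, appears at 5.4 MHz.

5.4 MHz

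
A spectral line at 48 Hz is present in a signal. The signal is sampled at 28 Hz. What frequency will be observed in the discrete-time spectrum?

48 Hz mod fs = 20 Hz.
20 Hz > fs/2 = 14 Hz, folds to fs − 20 Hz = 8 Hz.

8 Hz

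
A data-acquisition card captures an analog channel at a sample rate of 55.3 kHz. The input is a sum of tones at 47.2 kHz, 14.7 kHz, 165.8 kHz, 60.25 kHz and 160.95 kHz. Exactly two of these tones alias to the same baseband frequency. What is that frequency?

4.95 kHz

fs/2 = 27.65 kHz.
47.2 kHz > fs/2 = 27.65 kHz, folds to fs − 47.2 kHz = 8.1 kHz.
14.7 kHz ≤ fs/2 = 27.65 kHz, passes unchanged.
165.8 kHz mod fs = 55.2 kHz.
55.2 kHz > fs/2 = 27.65 kHz, folds to fs − 55.2 kHz = 0.1 kHz.
60.25 kHz mod fs = 4.95 kHz.
4.95 kHz ≤ fs/2 = 27.65 kHz, appears at 4.95 kHz.
160.95 kHz mod fs = 50.35 kHz.
50.35 kHz > fs/2 = 27.65 kHz, folds to fs − 50.35 kHz = 4.95 kHz.
60.25 kHz and 160.95 kHz both map to 4.95 kHz.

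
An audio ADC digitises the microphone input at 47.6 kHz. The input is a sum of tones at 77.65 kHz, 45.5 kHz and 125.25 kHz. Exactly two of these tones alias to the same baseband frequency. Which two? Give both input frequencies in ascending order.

fs/2 = 23.8 kHz.
77.65 kHz mod fs = 30.05 kHz.
30.05 kHz > fs/2 = 23.8 kHz, folds to fs − 30.05 kHz = 17.55 kHz.
45.5 kHz > fs/2 = 23.8 kHz, folds to fs − 45.5 kHz = 2.1 kHz.
125.25 kHz mod fs = 30.05 kHz.
30.05 kHz > fs/2 = 23.8 kHz, folds to fs − 30.05 kHz = 17.55 kHz.
77.65 kHz and 125.25 kHz both map to 17.55 kHz.

77.65 kHz, 125.25 kHz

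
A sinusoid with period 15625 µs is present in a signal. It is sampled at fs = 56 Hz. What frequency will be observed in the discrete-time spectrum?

8 Hz

T = 15625 µs → f = 1/T = 64 Hz.
64 Hz mod fs = 8 Hz.
8 Hz ≤ fs/2 = 28 Hz, appears at 8 Hz.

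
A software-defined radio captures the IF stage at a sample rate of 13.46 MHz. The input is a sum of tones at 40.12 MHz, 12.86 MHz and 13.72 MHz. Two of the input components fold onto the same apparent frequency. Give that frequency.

fs/2 = 6.73 MHz.
40.12 MHz mod fs = 13.2 MHz.
13.2 MHz > fs/2 = 6.73 MHz, folds to fs − 13.2 MHz = 0.26 MHz.
12.86 MHz > fs/2 = 6.73 MHz, folds to fs − 12.86 MHz = 0.6 MHz.
13.72 MHz mod fs = 0.26 MHz.
0.26 MHz ≤ fs/2 = 6.73 MHz, appears at 0.26 MHz.
13.72 MHz and 40.12 MHz both map to 0.26 MHz.

0.26 MHz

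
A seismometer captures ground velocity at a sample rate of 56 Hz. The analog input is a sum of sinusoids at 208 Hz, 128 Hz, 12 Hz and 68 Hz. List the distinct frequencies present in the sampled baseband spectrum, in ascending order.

12 Hz, 16 Hz

fs/2 = 28 Hz.
208 Hz mod fs = 40 Hz.
40 Hz > fs/2 = 28 Hz, folds to fs − 40 Hz = 16 Hz.
128 Hz mod fs = 16 Hz.
16 Hz ≤ fs/2 = 28 Hz, appears at 16 Hz.
12 Hz ≤ fs/2 = 28 Hz, passes unchanged.
68 Hz mod fs = 12 Hz.
12 Hz ≤ fs/2 = 28 Hz, appears at 12 Hz.
Distinct values: {12 Hz, 16 Hz}.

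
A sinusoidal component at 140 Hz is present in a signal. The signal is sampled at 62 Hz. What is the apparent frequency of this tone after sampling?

140 Hz mod fs = 16 Hz.
16 Hz ≤ fs/2 = 31 Hz, appears at 16 Hz.

16 Hz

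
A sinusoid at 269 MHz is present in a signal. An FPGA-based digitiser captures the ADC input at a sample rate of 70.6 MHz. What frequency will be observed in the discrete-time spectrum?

269 MHz mod fs = 57.2 MHz.
57.2 MHz > fs/2 = 35.3 MHz, folds to fs − 57.2 MHz = 13.4 MHz.

13.4 MHz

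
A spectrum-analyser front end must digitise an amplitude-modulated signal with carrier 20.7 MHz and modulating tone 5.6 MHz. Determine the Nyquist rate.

AM sidebands sit at fc ± fm = 15.1 MHz and 26.3 MHz.
Highest-frequency component: 26.3 MHz.
Nyquist rate = 2 × 26.3 MHz = 52.6 MHz.

52.6 MHz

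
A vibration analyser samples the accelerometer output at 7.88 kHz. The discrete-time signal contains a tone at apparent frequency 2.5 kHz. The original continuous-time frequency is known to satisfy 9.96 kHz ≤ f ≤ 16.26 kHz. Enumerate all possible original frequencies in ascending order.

Frequencies that alias to 2.5 kHz are k·fs ± 2.5 kHz for integer k ≥ 0.
k=0: 2.5 kHz.
k=1: 5.38 kHz, 10.38 kHz.
k=2: 13.26 kHz, 18.26 kHz.
k=3: 21.14 kHz, 26.14 kHz.
Within [9.96 kHz, 16.26 kHz]: 10.38 kHz, 13.26 kHz.

10.38 kHz, 13.26 kHz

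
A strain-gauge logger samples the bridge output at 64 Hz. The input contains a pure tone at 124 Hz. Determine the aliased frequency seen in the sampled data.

124 Hz mod fs = 60 Hz.
60 Hz > fs/2 = 32 Hz, folds to fs − 60 Hz = 4 Hz.

4 Hz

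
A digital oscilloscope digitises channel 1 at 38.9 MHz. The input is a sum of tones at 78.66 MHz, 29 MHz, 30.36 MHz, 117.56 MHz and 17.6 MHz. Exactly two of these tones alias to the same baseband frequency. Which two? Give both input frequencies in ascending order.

78.66 MHz, 117.56 MHz

fs/2 = 19.45 MHz.
78.66 MHz mod fs = 0.86 MHz.
0.86 MHz ≤ fs/2 = 19.45 MHz, appears at 0.86 MHz.
29 MHz > fs/2 = 19.45 MHz, folds to fs − 29 MHz = 9.9 MHz.
30.36 MHz > fs/2 = 19.45 MHz, folds to fs − 30.36 MHz = 8.54 MHz.
117.56 MHz mod fs = 0.86 MHz.
0.86 MHz ≤ fs/2 = 19.45 MHz, appears at 0.86 MHz.
17.6 MHz ≤ fs/2 = 19.45 MHz, passes unchanged.
78.66 MHz and 117.56 MHz both map to 0.86 MHz.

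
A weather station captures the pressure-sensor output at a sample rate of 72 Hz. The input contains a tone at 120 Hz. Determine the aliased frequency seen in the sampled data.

120 Hz mod fs = 48 Hz.
48 Hz > fs/2 = 36 Hz, folds to fs − 48 Hz = 24 Hz.

24 Hz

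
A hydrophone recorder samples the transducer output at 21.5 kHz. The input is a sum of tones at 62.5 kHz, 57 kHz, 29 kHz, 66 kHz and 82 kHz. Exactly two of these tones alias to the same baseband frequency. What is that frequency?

7.5 kHz

fs/2 = 10.75 kHz.
62.5 kHz mod fs = 19.5 kHz.
19.5 kHz > fs/2 = 10.75 kHz, folds to fs − 19.5 kHz = 2 kHz.
57 kHz mod fs = 14 kHz.
14 kHz > fs/2 = 10.75 kHz, folds to fs − 14 kHz = 7.5 kHz.
29 kHz mod fs = 7.5 kHz.
7.5 kHz ≤ fs/2 = 10.75 kHz, appears at 7.5 kHz.
66 kHz mod fs = 1.5 kHz.
1.5 kHz ≤ fs/2 = 10.75 kHz, appears at 1.5 kHz.
82 kHz mod fs = 17.5 kHz.
17.5 kHz > fs/2 = 10.75 kHz, folds to fs − 17.5 kHz = 4 kHz.
29 kHz and 57 kHz both map to 7.5 kHz.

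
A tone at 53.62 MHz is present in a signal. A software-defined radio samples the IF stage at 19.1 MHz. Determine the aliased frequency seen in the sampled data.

53.62 MHz mod fs = 15.42 MHz.
15.42 MHz > fs/2 = 9.55 MHz, folds to fs − 15.42 MHz = 3.68 MHz.

3.68 MHz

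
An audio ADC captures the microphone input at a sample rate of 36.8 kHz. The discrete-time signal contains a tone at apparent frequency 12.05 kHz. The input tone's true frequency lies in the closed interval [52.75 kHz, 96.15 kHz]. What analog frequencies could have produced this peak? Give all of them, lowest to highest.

61.55 kHz, 85.65 kHz

Frequencies that alias to 12.05 kHz are k·fs ± 12.05 kHz for integer k ≥ 0.
k=0: 12.05 kHz.
k=1: 24.75 kHz, 48.85 kHz.
k=2: 61.55 kHz, 85.65 kHz.
k=3: 98.35 kHz, 122.45 kHz.
Within [52.75 kHz, 96.15 kHz]: 61.55 kHz, 85.65 kHz.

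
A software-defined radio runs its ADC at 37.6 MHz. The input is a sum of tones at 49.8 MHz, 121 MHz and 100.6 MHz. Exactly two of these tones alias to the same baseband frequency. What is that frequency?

12.2 MHz

fs/2 = 18.8 MHz.
49.8 MHz mod fs = 12.2 MHz.
12.2 MHz ≤ fs/2 = 18.8 MHz, appears at 12.2 MHz.
121 MHz mod fs = 8.2 MHz.
8.2 MHz ≤ fs/2 = 18.8 MHz, appears at 8.2 MHz.
100.6 MHz mod fs = 25.4 MHz.
25.4 MHz > fs/2 = 18.8 MHz, folds to fs − 25.4 MHz = 12.2 MHz.
49.8 MHz and 100.6 MHz both map to 12.2 MHz.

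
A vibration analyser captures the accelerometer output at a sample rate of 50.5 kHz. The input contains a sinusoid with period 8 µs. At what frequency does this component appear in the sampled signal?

24 kHz

T = 8 µs → f = 1/T = 125 kHz.
125 kHz mod fs = 24 kHz.
24 kHz ≤ fs/2 = 25.25 kHz, appears at 24 kHz.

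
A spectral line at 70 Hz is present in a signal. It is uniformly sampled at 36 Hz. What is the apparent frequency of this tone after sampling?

70 Hz mod fs = 34 Hz.
34 Hz > fs/2 = 18 Hz, folds to fs − 34 Hz = 2 Hz.

2 Hz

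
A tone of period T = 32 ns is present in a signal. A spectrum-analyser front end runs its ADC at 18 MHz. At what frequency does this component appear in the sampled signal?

4.75 MHz

T = 32 ns → f = 1/T = 31.25 MHz.
31.25 MHz mod fs = 13.25 MHz.
13.25 MHz > fs/2 = 9 MHz, folds to fs − 13.25 MHz = 4.75 MHz.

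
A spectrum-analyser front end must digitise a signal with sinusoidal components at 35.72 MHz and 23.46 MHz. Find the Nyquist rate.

71.44 MHz

Highest-frequency component: 35.72 MHz.
Nyquist rate = 2 × 35.72 MHz = 71.44 MHz.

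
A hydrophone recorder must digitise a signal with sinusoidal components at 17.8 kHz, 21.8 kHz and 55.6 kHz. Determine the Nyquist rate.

Highest-frequency component: 55.6 kHz.
Nyquist rate = 2 × 55.6 kHz = 111.2 kHz.

111.2 kHz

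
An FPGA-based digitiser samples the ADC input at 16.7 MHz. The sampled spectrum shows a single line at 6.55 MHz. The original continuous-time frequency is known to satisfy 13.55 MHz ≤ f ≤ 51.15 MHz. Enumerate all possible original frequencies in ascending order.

23.25 MHz, 26.85 MHz, 39.95 MHz, 43.55 MHz

Frequencies that alias to 6.55 MHz are k·fs ± 6.55 MHz for integer k ≥ 0.
k=0: 6.55 MHz.
k=1: 10.15 MHz, 23.25 MHz.
k=2: 26.85 MHz, 39.95 MHz.
k=3: 43.55 MHz, 56.65 MHz.
k=4: 60.25 MHz, 73.35 MHz.
Within [13.55 MHz, 51.15 MHz]: 23.25 MHz, 26.85 MHz, 39.95 MHz, 43.55 MHz.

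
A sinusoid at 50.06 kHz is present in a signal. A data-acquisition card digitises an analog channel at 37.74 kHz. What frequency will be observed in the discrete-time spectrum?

12.32 kHz

50.06 kHz mod fs = 12.32 kHz.
12.32 kHz ≤ fs/2 = 18.87 kHz, appears at 12.32 kHz.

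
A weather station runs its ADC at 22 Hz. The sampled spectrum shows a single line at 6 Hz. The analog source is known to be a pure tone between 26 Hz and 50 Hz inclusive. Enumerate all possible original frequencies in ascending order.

Frequencies that alias to 6 Hz are k·fs ± 6 Hz for integer k ≥ 0.
k=0: 6 Hz.
k=1: 16 Hz, 28 Hz.
k=2: 38 Hz, 50 Hz.
k=3: 60 Hz, 72 Hz.
Within [26 Hz, 50 Hz]: 28 Hz, 38 Hz, 50 Hz.

28 Hz, 38 Hz, 50 Hz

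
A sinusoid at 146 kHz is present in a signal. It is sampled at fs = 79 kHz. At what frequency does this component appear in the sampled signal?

146 kHz mod fs = 67 kHz.
67 kHz > fs/2 = 39.5 kHz, folds to fs − 67 kHz = 12 kHz.

12 kHz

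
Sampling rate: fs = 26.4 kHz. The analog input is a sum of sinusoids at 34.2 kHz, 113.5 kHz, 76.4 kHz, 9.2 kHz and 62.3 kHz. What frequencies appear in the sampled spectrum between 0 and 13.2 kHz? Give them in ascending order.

2.8 kHz, 7.8 kHz, 7.9 kHz, 9.2 kHz, 9.5 kHz

fs/2 = 13.2 kHz.
34.2 kHz mod fs = 7.8 kHz.
7.8 kHz ≤ fs/2 = 13.2 kHz, appears at 7.8 kHz.
113.5 kHz mod fs = 7.9 kHz.
7.9 kHz ≤ fs/2 = 13.2 kHz, appears at 7.9 kHz.
76.4 kHz mod fs = 23.6 kHz.
23.6 kHz > fs/2 = 13.2 kHz, folds to fs − 23.6 kHz = 2.8 kHz.
9.2 kHz ≤ fs/2 = 13.2 kHz, passes unchanged.
62.3 kHz mod fs = 9.5 kHz.
9.5 kHz ≤ fs/2 = 13.2 kHz, appears at 9.5 kHz.
Distinct values: {2.8 kHz, 7.8 kHz, 7.9 kHz, 9.2 kHz, 9.5 kHz}.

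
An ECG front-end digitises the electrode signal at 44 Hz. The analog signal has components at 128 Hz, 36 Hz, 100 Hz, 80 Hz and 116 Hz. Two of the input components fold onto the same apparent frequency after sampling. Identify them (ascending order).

fs/2 = 22 Hz.
128 Hz mod fs = 40 Hz.
40 Hz > fs/2 = 22 Hz, folds to fs − 40 Hz = 4 Hz.
36 Hz > fs/2 = 22 Hz, folds to fs − 36 Hz = 8 Hz.
100 Hz mod fs = 12 Hz.
12 Hz ≤ fs/2 = 22 Hz, appears at 12 Hz.
80 Hz mod fs = 36 Hz.
36 Hz > fs/2 = 22 Hz, folds to fs − 36 Hz = 8 Hz.
116 Hz mod fs = 28 Hz.
28 Hz > fs/2 = 22 Hz, folds to fs − 28 Hz = 16 Hz.
36 Hz and 80 Hz both map to 8 Hz.

36 Hz, 80 Hz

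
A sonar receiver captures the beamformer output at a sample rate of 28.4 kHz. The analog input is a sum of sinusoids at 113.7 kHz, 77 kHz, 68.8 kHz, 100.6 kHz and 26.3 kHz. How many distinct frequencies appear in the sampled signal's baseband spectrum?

fs/2 = 14.2 kHz.
113.7 kHz mod fs = 0.1 kHz.
0.1 kHz ≤ fs/2 = 14.2 kHz, appears at 0.1 kHz.
77 kHz mod fs = 20.2 kHz.
20.2 kHz > fs/2 = 14.2 kHz, folds to fs − 20.2 kHz = 8.2 kHz.
68.8 kHz mod fs = 12 kHz.
12 kHz ≤ fs/2 = 14.2 kHz, appears at 12 kHz.
100.6 kHz mod fs = 15.4 kHz.
15.4 kHz > fs/2 = 14.2 kHz, folds to fs − 15.4 kHz = 13 kHz.
26.3 kHz > fs/2 = 14.2 kHz, folds to fs − 26.3 kHz = 2.1 kHz.
Distinct values: {0.1 kHz, 2.1 kHz, 8.2 kHz, 12 kHz, 13 kHz} → 5.

5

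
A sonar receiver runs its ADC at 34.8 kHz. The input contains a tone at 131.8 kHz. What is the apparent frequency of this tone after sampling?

7.4 kHz

131.8 kHz mod fs = 27.4 kHz.
27.4 kHz > fs/2 = 17.4 kHz, folds to fs − 27.4 kHz = 7.4 kHz.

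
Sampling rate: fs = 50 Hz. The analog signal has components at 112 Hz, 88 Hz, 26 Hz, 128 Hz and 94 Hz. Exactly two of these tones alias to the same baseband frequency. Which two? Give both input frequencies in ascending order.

88 Hz, 112 Hz

fs/2 = 25 Hz.
112 Hz mod fs = 12 Hz.
12 Hz ≤ fs/2 = 25 Hz, appears at 12 Hz.
88 Hz mod fs = 38 Hz.
38 Hz > fs/2 = 25 Hz, folds to fs − 38 Hz = 12 Hz.
26 Hz > fs/2 = 25 Hz, folds to fs − 26 Hz = 24 Hz.
128 Hz mod fs = 28 Hz.
28 Hz > fs/2 = 25 Hz, folds to fs − 28 Hz = 22 Hz.
94 Hz mod fs = 44 Hz.
44 Hz > fs/2 = 25 Hz, folds to fs − 44 Hz = 6 Hz.
88 Hz and 112 Hz both map to 12 Hz.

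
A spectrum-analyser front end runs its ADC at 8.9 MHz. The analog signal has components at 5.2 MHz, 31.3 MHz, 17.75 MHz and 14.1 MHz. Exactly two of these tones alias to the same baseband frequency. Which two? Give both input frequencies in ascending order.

5.2 MHz, 14.1 MHz

fs/2 = 4.45 MHz.
5.2 MHz > fs/2 = 4.45 MHz, folds to fs − 5.2 MHz = 3.7 MHz.
31.3 MHz mod fs = 4.6 MHz.
4.6 MHz > fs/2 = 4.45 MHz, folds to fs − 4.6 MHz = 4.3 MHz.
17.75 MHz mod fs = 8.85 MHz.
8.85 MHz > fs/2 = 4.45 MHz, folds to fs − 8.85 MHz = 0.05 MHz.
14.1 MHz mod fs = 5.2 MHz.
5.2 MHz > fs/2 = 4.45 MHz, folds to fs − 5.2 MHz = 3.7 MHz.
5.2 MHz and 14.1 MHz both map to 3.7 MHz.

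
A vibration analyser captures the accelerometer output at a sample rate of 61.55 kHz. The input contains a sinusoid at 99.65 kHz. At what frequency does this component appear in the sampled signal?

99.65 kHz mod fs = 38.1 kHz.
38.1 kHz > fs/2 = 30.775 kHz, folds to fs − 38.1 kHz = 23.45 kHz.

23.45 kHz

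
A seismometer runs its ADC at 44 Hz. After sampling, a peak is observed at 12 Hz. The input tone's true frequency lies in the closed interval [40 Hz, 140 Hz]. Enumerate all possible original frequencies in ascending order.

56 Hz, 76 Hz, 100 Hz, 120 Hz

Frequencies that alias to 12 Hz are k·fs ± 12 Hz for integer k ≥ 0.
k=0: 12 Hz.
k=1: 32 Hz, 56 Hz.
k=2: 76 Hz, 100 Hz.
k=3: 120 Hz, 144 Hz.
k=4: 164 Hz, 188 Hz.
Within [40 Hz, 140 Hz]: 56 Hz, 76 Hz, 100 Hz, 120 Hz.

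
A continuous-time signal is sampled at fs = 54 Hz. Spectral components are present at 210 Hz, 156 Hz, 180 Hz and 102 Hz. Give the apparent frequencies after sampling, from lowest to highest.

fs/2 = 27 Hz.
210 Hz mod fs = 48 Hz.
48 Hz > fs/2 = 27 Hz, folds to fs − 48 Hz = 6 Hz.
156 Hz mod fs = 48 Hz.
48 Hz > fs/2 = 27 Hz, folds to fs − 48 Hz = 6 Hz.
180 Hz mod fs = 18 Hz.
18 Hz ≤ fs/2 = 27 Hz, appears at 18 Hz.
102 Hz mod fs = 48 Hz.
48 Hz > fs/2 = 27 Hz, folds to fs − 48 Hz = 6 Hz.
Distinct values: {6 Hz, 18 Hz}.

6 Hz, 18 Hz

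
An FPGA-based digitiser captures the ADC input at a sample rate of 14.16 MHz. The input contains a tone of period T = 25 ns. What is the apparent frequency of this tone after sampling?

2.48 MHz

T = 25 ns → f = 1/T = 40 MHz.
40 MHz mod fs = 11.68 MHz.
11.68 MHz > fs/2 = 7.08 MHz, folds to fs − 11.68 MHz = 2.48 MHz.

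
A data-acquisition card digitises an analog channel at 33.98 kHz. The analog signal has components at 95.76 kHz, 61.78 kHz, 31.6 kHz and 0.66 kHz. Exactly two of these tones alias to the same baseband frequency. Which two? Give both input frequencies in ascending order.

61.78 kHz, 95.76 kHz

fs/2 = 16.99 kHz.
95.76 kHz mod fs = 27.8 kHz.
27.8 kHz > fs/2 = 16.99 kHz, folds to fs − 27.8 kHz = 6.18 kHz.
61.78 kHz mod fs = 27.8 kHz.
27.8 kHz > fs/2 = 16.99 kHz, folds to fs − 27.8 kHz = 6.18 kHz.
31.6 kHz > fs/2 = 16.99 kHz, folds to fs − 31.6 kHz = 2.38 kHz.
0.66 kHz ≤ fs/2 = 16.99 kHz, passes unchanged.
61.78 kHz and 95.76 kHz both map to 6.18 kHz.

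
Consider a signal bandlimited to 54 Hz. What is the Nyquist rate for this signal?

108 Hz

Nyquist rate = 2 × 54 Hz = 108 Hz.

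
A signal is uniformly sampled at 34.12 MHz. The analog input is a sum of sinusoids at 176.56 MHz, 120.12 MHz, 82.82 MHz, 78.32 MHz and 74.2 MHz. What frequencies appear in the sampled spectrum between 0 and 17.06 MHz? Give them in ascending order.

5.96 MHz, 10.08 MHz, 14.58 MHz, 16.36 MHz

fs/2 = 17.06 MHz.
176.56 MHz mod fs = 5.96 MHz.
5.96 MHz ≤ fs/2 = 17.06 MHz, appears at 5.96 MHz.
120.12 MHz mod fs = 17.76 MHz.
17.76 MHz > fs/2 = 17.06 MHz, folds to fs − 17.76 MHz = 16.36 MHz.
82.82 MHz mod fs = 14.58 MHz.
14.58 MHz ≤ fs/2 = 17.06 MHz, appears at 14.58 MHz.
78.32 MHz mod fs = 10.08 MHz.
10.08 MHz ≤ fs/2 = 17.06 MHz, appears at 10.08 MHz.
74.2 MHz mod fs = 5.96 MHz.
5.96 MHz ≤ fs/2 = 17.06 MHz, appears at 5.96 MHz.
Distinct values: {5.96 MHz, 10.08 MHz, 14.58 MHz, 16.36 MHz}.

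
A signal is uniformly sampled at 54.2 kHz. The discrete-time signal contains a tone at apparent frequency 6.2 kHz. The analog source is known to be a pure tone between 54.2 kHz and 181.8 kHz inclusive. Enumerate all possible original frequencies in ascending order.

Frequencies that alias to 6.2 kHz are k·fs ± 6.2 kHz for integer k ≥ 0.
k=0: 6.2 kHz.
k=1: 48 kHz, 60.4 kHz.
k=2: 102.2 kHz, 114.6 kHz.
k=3: 156.4 kHz, 168.8 kHz.
k=4: 210.6 kHz, 223 kHz.
Within [54.2 kHz, 181.8 kHz]: 60.4 kHz, 102.2 kHz, 114.6 kHz, 156.4 kHz, 168.8 kHz.

60.4 kHz, 102.2 kHz, 114.6 kHz, 156.4 kHz, 168.8 kHz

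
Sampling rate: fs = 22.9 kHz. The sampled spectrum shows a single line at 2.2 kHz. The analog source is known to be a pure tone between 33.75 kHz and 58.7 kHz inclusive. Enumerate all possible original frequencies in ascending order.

Frequencies that alias to 2.2 kHz are k·fs ± 2.2 kHz for integer k ≥ 0.
k=0: 2.2 kHz.
k=1: 20.7 kHz, 25.1 kHz.
k=2: 43.6 kHz, 48 kHz.
k=3: 66.5 kHz, 70.9 kHz.
Within [33.75 kHz, 58.7 kHz]: 43.6 kHz, 48 kHz.

43.6 kHz, 48 kHz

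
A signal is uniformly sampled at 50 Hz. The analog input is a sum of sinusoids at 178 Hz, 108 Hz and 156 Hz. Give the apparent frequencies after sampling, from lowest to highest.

6 Hz, 8 Hz, 22 Hz

fs/2 = 25 Hz.
178 Hz mod fs = 28 Hz.
28 Hz > fs/2 = 25 Hz, folds to fs − 28 Hz = 22 Hz.
108 Hz mod fs = 8 Hz.
8 Hz ≤ fs/2 = 25 Hz, appears at 8 Hz.
156 Hz mod fs = 6 Hz.
6 Hz ≤ fs/2 = 25 Hz, appears at 6 Hz.
Distinct values: {6 Hz, 8 Hz, 22 Hz}.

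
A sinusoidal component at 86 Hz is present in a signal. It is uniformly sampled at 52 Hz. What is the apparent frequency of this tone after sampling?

86 Hz mod fs = 34 Hz.
34 Hz > fs/2 = 26 Hz, folds to fs − 34 Hz = 18 Hz.

18 Hz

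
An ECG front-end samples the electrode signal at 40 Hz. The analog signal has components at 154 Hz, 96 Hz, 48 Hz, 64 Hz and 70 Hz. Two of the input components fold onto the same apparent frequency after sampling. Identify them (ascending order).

64 Hz, 96 Hz

fs/2 = 20 Hz.
154 Hz mod fs = 34 Hz.
34 Hz > fs/2 = 20 Hz, folds to fs − 34 Hz = 6 Hz.
96 Hz mod fs = 16 Hz.
16 Hz ≤ fs/2 = 20 Hz, appears at 16 Hz.
48 Hz mod fs = 8 Hz.
8 Hz ≤ fs/2 = 20 Hz, appears at 8 Hz.
64 Hz mod fs = 24 Hz.
24 Hz > fs/2 = 20 Hz, folds to fs − 24 Hz = 16 Hz.
70 Hz mod fs = 30 Hz.
30 Hz > fs/2 = 20 Hz, folds to fs − 30 Hz = 10 Hz.
64 Hz and 96 Hz both map to 16 Hz.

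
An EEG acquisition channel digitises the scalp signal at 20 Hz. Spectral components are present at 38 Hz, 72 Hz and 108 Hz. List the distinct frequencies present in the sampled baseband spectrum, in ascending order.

2 Hz, 8 Hz

fs/2 = 10 Hz.
38 Hz mod fs = 18 Hz.
18 Hz > fs/2 = 10 Hz, folds to fs − 18 Hz = 2 Hz.
72 Hz mod fs = 12 Hz.
12 Hz > fs/2 = 10 Hz, folds to fs − 12 Hz = 8 Hz.
108 Hz mod fs = 8 Hz.
8 Hz ≤ fs/2 = 10 Hz, appears at 8 Hz.
Distinct values: {2 Hz, 8 Hz}.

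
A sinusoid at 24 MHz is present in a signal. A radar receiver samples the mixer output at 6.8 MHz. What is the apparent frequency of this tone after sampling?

3.2 MHz

24 MHz mod fs = 3.6 MHz.
3.6 MHz > fs/2 = 3.4 MHz, folds to fs − 3.6 MHz = 3.2 MHz.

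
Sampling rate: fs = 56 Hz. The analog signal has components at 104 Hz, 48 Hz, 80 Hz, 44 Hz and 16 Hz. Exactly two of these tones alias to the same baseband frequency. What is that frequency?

8 Hz

fs/2 = 28 Hz.
104 Hz mod fs = 48 Hz.
48 Hz > fs/2 = 28 Hz, folds to fs − 48 Hz = 8 Hz.
48 Hz > fs/2 = 28 Hz, folds to fs − 48 Hz = 8 Hz.
80 Hz mod fs = 24 Hz.
24 Hz ≤ fs/2 = 28 Hz, appears at 24 Hz.
44 Hz > fs/2 = 28 Hz, folds to fs − 44 Hz = 12 Hz.
16 Hz ≤ fs/2 = 28 Hz, passes unchanged.
48 Hz and 104 Hz both map to 8 Hz.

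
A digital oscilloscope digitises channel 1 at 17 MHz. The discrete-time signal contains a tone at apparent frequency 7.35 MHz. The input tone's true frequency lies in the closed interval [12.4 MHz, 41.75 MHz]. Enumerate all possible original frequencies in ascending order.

Frequencies that alias to 7.35 MHz are k·fs ± 7.35 MHz for integer k ≥ 0.
k=0: 7.35 MHz.
k=1: 9.65 MHz, 24.35 MHz.
k=2: 26.65 MHz, 41.35 MHz.
k=3: 43.65 MHz, 58.35 MHz.
Within [12.4 MHz, 41.75 MHz]: 24.35 MHz, 26.65 MHz, 41.35 MHz.

24.35 MHz, 26.65 MHz, 41.35 MHz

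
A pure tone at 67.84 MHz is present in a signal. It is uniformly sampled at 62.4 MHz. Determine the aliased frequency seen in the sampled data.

67.84 MHz mod fs = 5.44 MHz.
5.44 MHz ≤ fs/2 = 31.2 MHz, appears at 5.44 MHz.

5.44 MHz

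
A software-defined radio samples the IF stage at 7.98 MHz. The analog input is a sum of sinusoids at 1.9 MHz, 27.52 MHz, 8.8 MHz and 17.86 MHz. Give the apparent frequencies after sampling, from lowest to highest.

0.82 MHz, 1.9 MHz, 3.58 MHz

fs/2 = 3.99 MHz.
1.9 MHz ≤ fs/2 = 3.99 MHz, passes unchanged.
27.52 MHz mod fs = 3.58 MHz.
3.58 MHz ≤ fs/2 = 3.99 MHz, appears at 3.58 MHz.
8.8 MHz mod fs = 0.82 MHz.
0.82 MHz ≤ fs/2 = 3.99 MHz, appears at 0.82 MHz.
17.86 MHz mod fs = 1.9 MHz.
1.9 MHz ≤ fs/2 = 3.99 MHz, appears at 1.9 MHz.
Distinct values: {0.82 MHz, 1.9 MHz, 3.58 MHz}.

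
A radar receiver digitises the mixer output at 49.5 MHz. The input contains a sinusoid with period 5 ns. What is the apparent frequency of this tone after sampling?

T = 5 ns → f = 1/T = 200 MHz.
200 MHz mod fs = 2 MHz.
2 MHz ≤ fs/2 = 24.75 MHz, appears at 2 MHz.

2 MHz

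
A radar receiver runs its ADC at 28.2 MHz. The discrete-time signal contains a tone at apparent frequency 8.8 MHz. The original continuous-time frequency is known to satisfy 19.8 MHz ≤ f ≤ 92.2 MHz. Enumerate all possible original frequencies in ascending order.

37 MHz, 47.6 MHz, 65.2 MHz, 75.8 MHz

Frequencies that alias to 8.8 MHz are k·fs ± 8.8 MHz for integer k ≥ 0.
k=0: 8.8 MHz.
k=1: 19.4 MHz, 37 MHz.
k=2: 47.6 MHz, 65.2 MHz.
k=3: 75.8 MHz, 93.4 MHz.
k=4: 104 MHz, 121.6 MHz.
Within [19.8 MHz, 92.2 MHz]: 37 MHz, 47.6 MHz, 65.2 MHz, 75.8 MHz.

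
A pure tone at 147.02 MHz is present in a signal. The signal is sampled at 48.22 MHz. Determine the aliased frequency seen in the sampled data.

2.36 MHz

147.02 MHz mod fs = 2.36 MHz.
2.36 MHz ≤ fs/2 = 24.11 MHz, appears at 2.36 MHz.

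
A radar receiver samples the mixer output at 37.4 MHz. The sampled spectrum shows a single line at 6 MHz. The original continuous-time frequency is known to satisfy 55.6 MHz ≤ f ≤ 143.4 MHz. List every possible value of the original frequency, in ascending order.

68.8 MHz, 80.8 MHz, 106.2 MHz, 118.2 MHz

Frequencies that alias to 6 MHz are k·fs ± 6 MHz for integer k ≥ 0.
k=0: 6 MHz.
k=1: 31.4 MHz, 43.4 MHz.
k=2: 68.8 MHz, 80.8 MHz.
k=3: 106.2 MHz, 118.2 MHz.
k=4: 143.6 MHz, 155.6 MHz.
Within [55.6 MHz, 143.4 MHz]: 68.8 MHz, 80.8 MHz, 106.2 MHz, 118.2 MHz.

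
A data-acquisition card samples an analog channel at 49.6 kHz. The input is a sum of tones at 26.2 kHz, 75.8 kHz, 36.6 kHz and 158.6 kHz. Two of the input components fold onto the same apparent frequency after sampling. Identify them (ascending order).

26.2 kHz, 75.8 kHz

fs/2 = 24.8 kHz.
26.2 kHz > fs/2 = 24.8 kHz, folds to fs − 26.2 kHz = 23.4 kHz.
75.8 kHz mod fs = 26.2 kHz.
26.2 kHz > fs/2 = 24.8 kHz, folds to fs − 26.2 kHz = 23.4 kHz.
36.6 kHz > fs/2 = 24.8 kHz, folds to fs − 36.6 kHz = 13 kHz.
158.6 kHz mod fs = 9.8 kHz.
9.8 kHz ≤ fs/2 = 24.8 kHz, appears at 9.8 kHz.
26.2 kHz and 75.8 kHz both map to 23.4 kHz.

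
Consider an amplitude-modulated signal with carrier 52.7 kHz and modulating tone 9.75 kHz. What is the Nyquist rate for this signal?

AM sidebands sit at fc ± fm = 42.95 kHz and 62.45 kHz.
Highest-frequency component: 62.45 kHz.
Nyquist rate = 2 × 62.45 kHz = 124.9 kHz.

124.9 kHz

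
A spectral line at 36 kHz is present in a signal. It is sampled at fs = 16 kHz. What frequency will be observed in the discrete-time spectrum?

4 kHz

36 kHz mod fs = 4 kHz.
4 kHz ≤ fs/2 = 8 kHz, appears at 4 kHz.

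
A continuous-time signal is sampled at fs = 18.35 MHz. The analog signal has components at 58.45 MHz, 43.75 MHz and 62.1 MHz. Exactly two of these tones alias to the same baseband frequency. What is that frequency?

7.05 MHz

fs/2 = 9.175 MHz.
58.45 MHz mod fs = 3.4 MHz.
3.4 MHz ≤ fs/2 = 9.175 MHz, appears at 3.4 MHz.
43.75 MHz mod fs = 7.05 MHz.
7.05 MHz ≤ fs/2 = 9.175 MHz, appears at 7.05 MHz.
62.1 MHz mod fs = 7.05 MHz.
7.05 MHz ≤ fs/2 = 9.175 MHz, appears at 7.05 MHz.
43.75 MHz and 62.1 MHz both map to 7.05 MHz.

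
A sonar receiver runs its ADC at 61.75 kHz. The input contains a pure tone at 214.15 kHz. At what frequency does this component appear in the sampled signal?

214.15 kHz mod fs = 28.9 kHz.
28.9 kHz ≤ fs/2 = 30.875 kHz, appears at 28.9 kHz.

28.9 kHz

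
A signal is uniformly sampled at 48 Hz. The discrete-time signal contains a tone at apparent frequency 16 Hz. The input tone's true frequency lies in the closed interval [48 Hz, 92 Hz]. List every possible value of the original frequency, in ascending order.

64 Hz, 80 Hz

Frequencies that alias to 16 Hz are k·fs ± 16 Hz for integer k ≥ 0.
k=0: 16 Hz.
k=1: 32 Hz, 64 Hz.
k=2: 80 Hz, 112 Hz.
k=3: 128 Hz, 160 Hz.
Within [48 Hz, 92 Hz]: 64 Hz, 80 Hz.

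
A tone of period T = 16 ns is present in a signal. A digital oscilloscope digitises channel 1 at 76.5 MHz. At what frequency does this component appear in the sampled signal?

14 MHz

T = 16 ns → f = 1/T = 62.5 MHz.
62.5 MHz > fs/2 = 38.25 MHz, folds to fs − 62.5 MHz = 14 MHz.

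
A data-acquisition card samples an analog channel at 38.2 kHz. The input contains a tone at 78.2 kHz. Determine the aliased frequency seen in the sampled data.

78.2 kHz mod fs = 1.8 kHz.
1.8 kHz ≤ fs/2 = 19.1 kHz, appears at 1.8 kHz.

1.8 kHz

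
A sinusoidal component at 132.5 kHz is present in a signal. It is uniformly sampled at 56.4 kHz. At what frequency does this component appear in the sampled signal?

132.5 kHz mod fs = 19.7 kHz.
19.7 kHz ≤ fs/2 = 28.2 kHz, appears at 19.7 kHz.

19.7 kHz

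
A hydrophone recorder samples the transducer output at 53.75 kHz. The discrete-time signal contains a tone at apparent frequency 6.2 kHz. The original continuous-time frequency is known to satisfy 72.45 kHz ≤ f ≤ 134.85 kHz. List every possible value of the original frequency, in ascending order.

101.3 kHz, 113.7 kHz

Frequencies that alias to 6.2 kHz are k·fs ± 6.2 kHz for integer k ≥ 0.
k=0: 6.2 kHz.
k=1: 47.55 kHz, 59.95 kHz.
k=2: 101.3 kHz, 113.7 kHz.
k=3: 155.05 kHz, 167.45 kHz.
Within [72.45 kHz, 134.85 kHz]: 101.3 kHz, 113.7 kHz.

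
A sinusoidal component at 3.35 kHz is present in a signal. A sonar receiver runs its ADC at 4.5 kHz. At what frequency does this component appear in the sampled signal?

1.15 kHz

3.35 kHz > fs/2 = 2.25 kHz, folds to fs − 3.35 kHz = 1.15 kHz.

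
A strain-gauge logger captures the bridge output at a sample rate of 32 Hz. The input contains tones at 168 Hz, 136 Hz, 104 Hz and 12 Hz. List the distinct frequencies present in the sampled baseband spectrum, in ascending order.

fs/2 = 16 Hz.
168 Hz mod fs = 8 Hz.
8 Hz ≤ fs/2 = 16 Hz, appears at 8 Hz.
136 Hz mod fs = 8 Hz.
8 Hz ≤ fs/2 = 16 Hz, appears at 8 Hz.
104 Hz mod fs = 8 Hz.
8 Hz ≤ fs/2 = 16 Hz, appears at 8 Hz.
12 Hz ≤ fs/2 = 16 Hz, passes unchanged.
Distinct values: {8 Hz, 12 Hz}.

8 Hz, 12 Hz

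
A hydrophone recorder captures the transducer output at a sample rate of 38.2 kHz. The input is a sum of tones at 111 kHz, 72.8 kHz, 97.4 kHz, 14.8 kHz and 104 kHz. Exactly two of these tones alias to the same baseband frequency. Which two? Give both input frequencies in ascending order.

72.8 kHz, 111 kHz

fs/2 = 19.1 kHz.
111 kHz mod fs = 34.6 kHz.
34.6 kHz > fs/2 = 19.1 kHz, folds to fs − 34.6 kHz = 3.6 kHz.
72.8 kHz mod fs = 34.6 kHz.
34.6 kHz > fs/2 = 19.1 kHz, folds to fs − 34.6 kHz = 3.6 kHz.
97.4 kHz mod fs = 21 kHz.
21 kHz > fs/2 = 19.1 kHz, folds to fs − 21 kHz = 17.2 kHz.
14.8 kHz ≤ fs/2 = 19.1 kHz, passes unchanged.
104 kHz mod fs = 27.6 kHz.
27.6 kHz > fs/2 = 19.1 kHz, folds to fs − 27.6 kHz = 10.6 kHz.
72.8 kHz and 111 kHz both map to 3.6 kHz.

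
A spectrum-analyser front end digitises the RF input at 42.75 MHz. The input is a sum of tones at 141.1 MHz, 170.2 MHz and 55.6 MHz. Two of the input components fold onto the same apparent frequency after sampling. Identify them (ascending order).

fs/2 = 21.375 MHz.
141.1 MHz mod fs = 12.85 MHz.
12.85 MHz ≤ fs/2 = 21.375 MHz, appears at 12.85 MHz.
170.2 MHz mod fs = 41.95 MHz.
41.95 MHz > fs/2 = 21.375 MHz, folds to fs − 41.95 MHz = 0.8 MHz.
55.6 MHz mod fs = 12.85 MHz.
12.85 MHz ≤ fs/2 = 21.375 MHz, appears at 12.85 MHz.
55.6 MHz and 141.1 MHz both map to 12.85 MHz.

55.6 MHz, 141.1 MHz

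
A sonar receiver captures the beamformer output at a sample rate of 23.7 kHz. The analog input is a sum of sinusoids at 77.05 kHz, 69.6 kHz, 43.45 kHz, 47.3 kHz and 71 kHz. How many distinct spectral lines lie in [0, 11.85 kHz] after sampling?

4

fs/2 = 11.85 kHz.
77.05 kHz mod fs = 5.95 kHz.
5.95 kHz ≤ fs/2 = 11.85 kHz, appears at 5.95 kHz.
69.6 kHz mod fs = 22.2 kHz.
22.2 kHz > fs/2 = 11.85 kHz, folds to fs − 22.2 kHz = 1.5 kHz.
43.45 kHz mod fs = 19.75 kHz.
19.75 kHz > fs/2 = 11.85 kHz, folds to fs − 19.75 kHz = 3.95 kHz.
47.3 kHz mod fs = 23.6 kHz.
23.6 kHz > fs/2 = 11.85 kHz, folds to fs − 23.6 kHz = 0.1 kHz.
71 kHz mod fs = 23.6 kHz.
23.6 kHz > fs/2 = 11.85 kHz, folds to fs − 23.6 kHz = 0.1 kHz.
Distinct values: {0.1 kHz, 1.5 kHz, 3.95 kHz, 5.95 kHz} → 4.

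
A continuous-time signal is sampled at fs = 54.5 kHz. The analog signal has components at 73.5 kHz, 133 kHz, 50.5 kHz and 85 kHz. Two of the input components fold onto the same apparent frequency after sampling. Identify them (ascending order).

fs/2 = 27.25 kHz.
73.5 kHz mod fs = 19 kHz.
19 kHz ≤ fs/2 = 27.25 kHz, appears at 19 kHz.
133 kHz mod fs = 24 kHz.
24 kHz ≤ fs/2 = 27.25 kHz, appears at 24 kHz.
50.5 kHz > fs/2 = 27.25 kHz, folds to fs − 50.5 kHz = 4 kHz.
85 kHz mod fs = 30.5 kHz.
30.5 kHz > fs/2 = 27.25 kHz, folds to fs − 30.5 kHz = 24 kHz.
85 kHz and 133 kHz both map to 24 kHz.

85 kHz, 133 kHz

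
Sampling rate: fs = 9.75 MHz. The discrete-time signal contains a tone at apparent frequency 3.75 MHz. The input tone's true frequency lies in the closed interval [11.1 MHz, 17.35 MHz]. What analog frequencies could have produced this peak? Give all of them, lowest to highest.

Frequencies that alias to 3.75 MHz are k·fs ± 3.75 MHz for integer k ≥ 0.
k=0: 3.75 MHz.
k=1: 6 MHz, 13.5 MHz.
k=2: 15.75 MHz, 23.25 MHz.
k=3: 25.5 MHz, 33 MHz.
Within [11.1 MHz, 17.35 MHz]: 13.5 MHz, 15.75 MHz.

13.5 MHz, 15.75 MHz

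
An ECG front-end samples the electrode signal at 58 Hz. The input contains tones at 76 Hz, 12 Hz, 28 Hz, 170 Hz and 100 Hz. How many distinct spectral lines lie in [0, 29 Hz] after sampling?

5

fs/2 = 29 Hz.
76 Hz mod fs = 18 Hz.
18 Hz ≤ fs/2 = 29 Hz, appears at 18 Hz.
12 Hz ≤ fs/2 = 29 Hz, passes unchanged.
28 Hz ≤ fs/2 = 29 Hz, passes unchanged.
170 Hz mod fs = 54 Hz.
54 Hz > fs/2 = 29 Hz, folds to fs − 54 Hz = 4 Hz.
100 Hz mod fs = 42 Hz.
42 Hz > fs/2 = 29 Hz, folds to fs − 42 Hz = 16 Hz.
Distinct values: {4 Hz, 12 Hz, 16 Hz, 18 Hz, 28 Hz} → 5.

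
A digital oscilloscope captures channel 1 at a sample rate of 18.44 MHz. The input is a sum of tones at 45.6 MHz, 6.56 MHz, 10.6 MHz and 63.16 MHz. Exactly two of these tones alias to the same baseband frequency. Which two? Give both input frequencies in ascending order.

10.6 MHz, 63.16 MHz

fs/2 = 9.22 MHz.
45.6 MHz mod fs = 8.72 MHz.
8.72 MHz ≤ fs/2 = 9.22 MHz, appears at 8.72 MHz.
6.56 MHz ≤ fs/2 = 9.22 MHz, passes unchanged.
10.6 MHz > fs/2 = 9.22 MHz, folds to fs − 10.6 MHz = 7.84 MHz.
63.16 MHz mod fs = 7.84 MHz.
7.84 MHz ≤ fs/2 = 9.22 MHz, appears at 7.84 MHz.
10.6 MHz and 63.16 MHz both map to 7.84 MHz.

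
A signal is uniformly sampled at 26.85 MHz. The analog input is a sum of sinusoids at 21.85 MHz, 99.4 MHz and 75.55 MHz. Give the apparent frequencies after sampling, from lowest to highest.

5 MHz, 8 MHz

fs/2 = 13.425 MHz.
21.85 MHz > fs/2 = 13.425 MHz, folds to fs − 21.85 MHz = 5 MHz.
99.4 MHz mod fs = 18.85 MHz.
18.85 MHz > fs/2 = 13.425 MHz, folds to fs − 18.85 MHz = 8 MHz.
75.55 MHz mod fs = 21.85 MHz.
21.85 MHz > fs/2 = 13.425 MHz, folds to fs − 21.85 MHz = 5 MHz.
Distinct values: {5 MHz, 8 MHz}.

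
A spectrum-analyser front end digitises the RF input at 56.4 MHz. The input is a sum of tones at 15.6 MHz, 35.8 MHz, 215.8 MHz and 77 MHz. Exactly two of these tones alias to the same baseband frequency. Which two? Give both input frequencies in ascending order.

35.8 MHz, 77 MHz

fs/2 = 28.2 MHz.
15.6 MHz ≤ fs/2 = 28.2 MHz, passes unchanged.
35.8 MHz > fs/2 = 28.2 MHz, folds to fs − 35.8 MHz = 20.6 MHz.
215.8 MHz mod fs = 46.6 MHz.
46.6 MHz > fs/2 = 28.2 MHz, folds to fs − 46.6 MHz = 9.8 MHz.
77 MHz mod fs = 20.6 MHz.
20.6 MHz ≤ fs/2 = 28.2 MHz, appears at 20.6 MHz.
35.8 MHz and 77 MHz both map to 20.6 MHz.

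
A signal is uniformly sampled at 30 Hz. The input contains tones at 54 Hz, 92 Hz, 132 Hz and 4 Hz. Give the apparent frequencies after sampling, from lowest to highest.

2 Hz, 4 Hz, 6 Hz, 12 Hz

fs/2 = 15 Hz.
54 Hz mod fs = 24 Hz.
24 Hz > fs/2 = 15 Hz, folds to fs − 24 Hz = 6 Hz.
92 Hz mod fs = 2 Hz.
2 Hz ≤ fs/2 = 15 Hz, appears at 2 Hz.
132 Hz mod fs = 12 Hz.
12 Hz ≤ fs/2 = 15 Hz, appears at 12 Hz.
4 Hz ≤ fs/2 = 15 Hz, passes unchanged.
Distinct values: {2 Hz, 4 Hz, 6 Hz, 12 Hz}.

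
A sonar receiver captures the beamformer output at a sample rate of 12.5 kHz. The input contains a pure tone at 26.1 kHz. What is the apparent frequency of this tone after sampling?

26.1 kHz mod fs = 1.1 kHz.
1.1 kHz ≤ fs/2 = 6.25 kHz, appears at 1.1 kHz.

1.1 kHz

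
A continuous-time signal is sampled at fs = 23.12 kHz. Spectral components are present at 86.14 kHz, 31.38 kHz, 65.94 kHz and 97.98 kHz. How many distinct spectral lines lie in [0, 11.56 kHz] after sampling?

4

fs/2 = 11.56 kHz.
86.14 kHz mod fs = 16.78 kHz.
16.78 kHz > fs/2 = 11.56 kHz, folds to fs − 16.78 kHz = 6.34 kHz.
31.38 kHz mod fs = 8.26 kHz.
8.26 kHz ≤ fs/2 = 11.56 kHz, appears at 8.26 kHz.
65.94 kHz mod fs = 19.7 kHz.
19.7 kHz > fs/2 = 11.56 kHz, folds to fs − 19.7 kHz = 3.42 kHz.
97.98 kHz mod fs = 5.5 kHz.
5.5 kHz ≤ fs/2 = 11.56 kHz, appears at 5.5 kHz.
Distinct values: {3.42 kHz, 5.5 kHz, 6.34 kHz, 8.26 kHz} → 4.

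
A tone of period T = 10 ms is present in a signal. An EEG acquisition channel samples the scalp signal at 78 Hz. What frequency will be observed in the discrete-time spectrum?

T = 10 ms → f = 1/T = 100 Hz.
100 Hz mod fs = 22 Hz.
22 Hz ≤ fs/2 = 39 Hz, appears at 22 Hz.

22 Hz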